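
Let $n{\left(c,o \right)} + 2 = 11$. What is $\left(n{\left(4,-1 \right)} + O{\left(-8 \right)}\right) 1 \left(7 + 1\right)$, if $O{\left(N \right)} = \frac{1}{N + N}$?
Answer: $\frac{143}{2} \approx 71.5$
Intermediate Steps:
$O{\left(N \right)} = \frac{1}{2 N}$
$n{\left(c,o \right)} = 9$ ($n{\left(c,o \right)} = -2 + 11 = 9$)
$\left(n{\left(4,-1 \right)} + O{\left(-8 \right)}\right) 1 \left(7 + 1\right) = \left(9 + \frac{1}{2 \left(-8\right)}\right) 1 \left(7 + 1\right) = \left(9 + \frac{1}{2} \left(- \frac{1}{8}\right)\right) 1 \cdot 8 = \left(9 - \frac{1}{16}\right) 8 = \frac{143}{16} \cdot 8 = \frac{143}{2}$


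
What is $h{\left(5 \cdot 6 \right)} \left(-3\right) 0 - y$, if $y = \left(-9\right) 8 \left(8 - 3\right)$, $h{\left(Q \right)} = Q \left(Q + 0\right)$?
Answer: $360$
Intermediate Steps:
$h{\left(Q \right)} = Q^{2}$ ($h{\left(Q \right)} = Q Q = Q^{2}$)
$y = -360$ ($y = - 72 \left(8 - 3\right) = \left(-72\right) 5 = -360$)
$h{\left(5 \cdot 6 \right)} \left(-3\right) 0 - y = \left(5 \cdot 6\right)^{2} \left(-3\right) 0 - -360 = 30^{2} \left(-3\right) 0 + 360 = 900 \left(-3\right) 0 + 360 = \left(-2700\right) 0 + 360 = 0 + 360 = 360$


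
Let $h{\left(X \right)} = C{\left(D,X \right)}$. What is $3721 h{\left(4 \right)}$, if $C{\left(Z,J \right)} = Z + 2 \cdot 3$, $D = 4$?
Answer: $37210$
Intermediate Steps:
$C{\left(Z,J \right)} = 6 + Z$ ($C{\left(Z,J \right)} = Z + 6 = 6 + Z$)
$h{\left(X \right)} = 10$ ($h{\left(X \right)} = 6 + 4 = 10$)
$3721 h{\left(4 \right)} = 3721 \cdot 10 = 37210$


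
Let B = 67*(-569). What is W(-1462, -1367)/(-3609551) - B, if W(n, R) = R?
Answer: 137606914140/3609551 ≈ 38123.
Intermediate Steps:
B = -38123
W(-1462, -1367)/(-3609551) - B = -1367/(-3609551) - 1*(-38123) = -1367*(-1/3609551) + 38123 = 1367/3609551 + 38123 = 137606914140/3609551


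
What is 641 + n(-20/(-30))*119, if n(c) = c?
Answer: 2161/3 ≈ 720.33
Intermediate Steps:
641 + n(-20/(-30))*119 = 641 - 20/(-30)*119 = 641 - 20*(-1/30)*119 = 641 + (⅔)*119 = 641 + 238/3 = 2161/3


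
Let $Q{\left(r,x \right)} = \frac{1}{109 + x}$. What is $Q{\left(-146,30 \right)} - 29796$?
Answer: $- \frac{4141643}{139} \approx -29796.0$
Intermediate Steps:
$Q{\left(-146,30 \right)} - 29796 = \frac{1}{109 + 30} - 29796 = \frac{1}{139} - 29796 = - \frac{4141643}{139}$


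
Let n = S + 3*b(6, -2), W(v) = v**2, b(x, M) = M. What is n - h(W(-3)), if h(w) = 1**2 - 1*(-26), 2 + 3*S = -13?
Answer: -38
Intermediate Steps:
S = -5 (S = -2/3 + (1/3)*(-13) = -2/3 - 13/3 = -5)
h(w) = 27 (h(w) = 1 + 26 = 27)
n = -11 (n = -5 + 3*(-2) = -5 - 6 = -11)
n - h(W(-3)) = -11 - 1*27 = -11 - 27 = -38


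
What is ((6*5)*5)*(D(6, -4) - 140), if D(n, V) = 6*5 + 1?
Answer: -16350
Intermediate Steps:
D(n, V) = 31 (D(n, V) = 30 + 1 = 31)
((6*5)*5)*(D(6, -4) - 140) = ((6*5)*5)*(31 - 140) = (30*5)*(-109) = 150*(-109) = -16350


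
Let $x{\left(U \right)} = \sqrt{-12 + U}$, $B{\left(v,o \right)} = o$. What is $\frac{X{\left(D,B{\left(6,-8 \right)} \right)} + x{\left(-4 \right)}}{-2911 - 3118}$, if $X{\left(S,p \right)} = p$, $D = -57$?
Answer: $\frac{8}{6029} - \frac{4 i}{6029} \approx 0.0013269 - 0.00066346 i$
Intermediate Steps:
$\frac{X{\left(D,B{\left(6,-8 \right)} \right)} + x{\left(-4 \right)}}{-2911 - 3118} = \frac{-8 + \sqrt{-12 - 4}}{-2911 - 3118} = \frac{-8 + \sqrt{-16}}{-6029} = \left(-8 + 4 i\right) \left(- \frac{1}{6029}\right) = \frac{8}{6029} - \frac{4 i}{6029}$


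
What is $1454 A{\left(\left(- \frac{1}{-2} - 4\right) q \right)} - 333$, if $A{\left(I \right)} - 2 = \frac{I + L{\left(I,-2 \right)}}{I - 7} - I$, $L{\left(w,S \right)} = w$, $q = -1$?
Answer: $-5422$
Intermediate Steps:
$A{\left(I \right)} = 2 - I + \frac{2 I}{-7 + I}$ ($A{\left(I \right)} = 2 - \left(I - \frac{I + I}{I - 7}\right) = 2 - \left(I - \frac{2 I}{-7 + I}\right) = 2 - I + \frac{2 I}{-7 + I}$)
$1454 A{\left(\left(- \frac{1}{-2} - 4\right) q \right)} - 333 = 1454 \frac{-14 - \left(\left(- \frac{1}{-2} - 4\right) \left(-1\right)\right)^{2} + 11 \left(- \frac{1}{-2} - 4\right) \left(-1\right)}{-7 + \left(- \frac{1}{-2} - 4\right) \left(-1\right)} - 333 = 1454 \frac{-14 - \left(\left(\left(-1\right) \left(- \frac{1}{2}\right) - 4\right) \left(-1\right)\right)^{2} + 11 \left(\left(-1\right) \left(- \frac{1}{2}\right) - 4\right) \left(-1\right)}{-7 + \left(\left(-1\right) \left(- \frac{1}{2}\right) - 4\right) \left(-1\right)} - 333 = 1454 \frac{-14 - \left(\left(\frac{1}{2} - 4\right) \left(-1\right)\right)^{2} + 11 \left(\frac{1}{2} - 4\right) \left(-1\right)}{-7 + \left(\frac{1}{2} - 4\right) \left(-1\right)} - 333 = 1454 \frac{-14 - \left(\left(- \frac{7}{2}\right) \left(-1\right)\right)^{2} + 11 \left(\left(- \frac{7}{2}\right) \left(-1\right)\right)}{-7 - - \frac{7}{2}} - 333 = 1454 \frac{-14 - \left(\frac{7}{2}\right)^{2} + 11 \cdot \frac{7}{2}}{-7 + \frac{7}{2}} - 333 = 1454 \frac{-14 - \frac{49}{4} + \frac{77}{2}}{- \frac{7}{2}} - 333 = 1454 \left(- \frac{2 \left(-14 - \frac{49}{4} + \frac{77}{2}\right)}{7}\right) - 333 = 1454 \left(\left(- \frac{2}{7}\right) \frac{49}{4}\right) - 333 = 1454 \left(- \frac{7}{2}\right) - 333 = -5089 - 333 = -5422$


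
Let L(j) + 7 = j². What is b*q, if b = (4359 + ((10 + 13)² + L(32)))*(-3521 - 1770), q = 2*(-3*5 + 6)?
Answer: 562380390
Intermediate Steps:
L(j) = -7 + j²
q = -18 (q = 2*(-15 + 6) = 2*(-9) = -18)
b = -31243355 (b = (4359 + ((10 + 13)² + (-7 + 32²)))*(-3521 - 1770) = (4359 + (23² + (-7 + 1024)))*(-5291) = (4359 + (529 + 1017))*(-5291) = (4359 + 1546)*(-5291) = 5905*(-5291) = -31243355)
b*q = -31243355*(-18) = 562380390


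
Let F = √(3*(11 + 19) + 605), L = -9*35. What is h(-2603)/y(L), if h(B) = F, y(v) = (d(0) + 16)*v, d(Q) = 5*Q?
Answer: -√695/5040 ≈ -0.0052307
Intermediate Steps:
L = -315
y(v) = 16*v (y(v) = (5*0 + 16)*v = (0 + 16)*v = 16*v)
F = √695 (F = √(3*30 + 605) = √(90 + 605) = √695 ≈ 26.363)
h(B) = √695
h(-2603)/y(L) = √695/((16*(-315))) = √695/(-5040) = √695*(-1/5040) = -√695/5040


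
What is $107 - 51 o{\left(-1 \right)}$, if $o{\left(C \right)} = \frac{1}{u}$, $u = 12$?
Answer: $\frac{411}{4} \approx 102.75$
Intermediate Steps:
$o{\left(C \right)} = \frac{1}{12}$
$107 - 51 o{\left(-1 \right)} = 107 - \frac{17}{4} = \frac{411}{4}$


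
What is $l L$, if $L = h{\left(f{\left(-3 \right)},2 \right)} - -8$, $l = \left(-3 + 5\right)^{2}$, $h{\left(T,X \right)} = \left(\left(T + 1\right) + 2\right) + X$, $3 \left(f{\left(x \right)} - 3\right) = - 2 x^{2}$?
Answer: $40$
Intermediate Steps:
$f{\left(x \right)} = 3 - \frac{2 x^{2}}{3}$ ($f{\left(x \right)} = 3 + \frac{\left(-2\right) x^{2}}{3} = 3 - \frac{2 x^{2}}{3}$)
$h{\left(T,X \right)} = 3 + T + X$ ($h{\left(T,X \right)} = \left(\left(1 + T\right) + 2\right) + X = \left(3 + T\right) + X = 3 + T + X$)
$l = 4$ ($l = 2^{2} = 4$)
$L = 10$ ($L = \left(3 + \left(3 - \frac{2 \left(-3\right)^{2}}{3}\right) + 2\right) - -8 = \left(3 + \left(3 - 6\right) + 2\right) + 8 = \left(3 - 3 + 2\right) + 8 = 2 + 8 = 10$)
$l L = 4 \cdot 10 = 40$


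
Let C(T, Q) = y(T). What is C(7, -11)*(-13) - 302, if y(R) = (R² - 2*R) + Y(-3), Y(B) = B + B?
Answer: -679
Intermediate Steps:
Y(B) = 2*B
y(R) = -6 + R² - 2*R (y(R) = (R² - 2*R) + 2*(-3) = (R² - 2*R) - 6 = -6 + R² - 2*R)
C(T, Q) = -6 + T² - 2*T
C(7, -11)*(-13) - 302 = (-6 + 7² - 2*7)*(-13) - 302 = (-6 + 49 - 14)*(-13) - 302 = 29*(-13) - 302 = -377 - 302 = -679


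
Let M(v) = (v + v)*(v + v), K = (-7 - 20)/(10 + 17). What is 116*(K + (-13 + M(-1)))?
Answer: -1160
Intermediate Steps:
K = -1 (K = -27/27 = -27*1/27 = -1)
M(v) = 4*v² (M(v) = (2*v)*(2*v) = 4*v²)
116*(K + (-13 + M(-1))) = 116*(-1 + (-13 + 4*(-1)²)) = 116*(-1 + (-13 + 4*1)) = 116*(-1 + (-13 + 4)) = 116*(-1 - 9) = 116*(-10) = -1160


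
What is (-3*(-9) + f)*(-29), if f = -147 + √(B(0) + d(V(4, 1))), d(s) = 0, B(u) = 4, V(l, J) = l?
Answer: 3422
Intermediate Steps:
f = -145 (f = -147 + √(4 + 0) = -147 + √4 = -147 + 2 = -145)
(-3*(-9) + f)*(-29) = (-3*(-9) - 145)*(-29) = (27 - 145)*(-29) = -118*(-29) = 3422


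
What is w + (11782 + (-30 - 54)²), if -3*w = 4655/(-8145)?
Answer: 92062237/4887 ≈ 18838.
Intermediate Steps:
w = 931/4887 (w = -4655/(3*(-8145)) = -4655*(-1)/(3*8145) = -⅓*(-931/1629) = 931/4887 ≈ 0.19051)
w + (11782 + (-30 - 54)²) = 931/4887 + (11782 + (-30 - 54)²) = 931/4887 + (11782 + (-84)²) = 931/4887 + (11782 + 7056) = 931/4887 + 18838 = 92062237/4887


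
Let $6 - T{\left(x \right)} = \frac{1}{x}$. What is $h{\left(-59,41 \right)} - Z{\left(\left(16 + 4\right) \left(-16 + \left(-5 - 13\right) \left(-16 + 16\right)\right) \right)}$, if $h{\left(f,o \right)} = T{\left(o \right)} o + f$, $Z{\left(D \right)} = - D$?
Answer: $-134$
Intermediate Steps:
$T{\left(x \right)} = 6 - \frac{1}{x}$
$h{\left(f,o \right)} = f + o \left(6 - \frac{1}{o}\right)$ ($h{\left(f,o \right)} = \left(6 - \frac{1}{o}\right) o + f = o \left(6 - \frac{1}{o}\right) + f = f + o \left(6 - \frac{1}{o}\right)$)
$h{\left(-59,41 \right)} - Z{\left(\left(16 + 4\right) \left(-16 + \left(-5 - 13\right) \left(-16 + 16\right)\right) \right)} = \left(-1 - 59 + 6 \cdot 41\right) - - \left(16 + 4\right) \left(-16 + \left(-5 - 13\right) \left(-16 + 16\right)\right) = \left(-1 - 59 + 246\right) - - 20 \left(-16 - 0\right) = 186 - - 20 \left(-16 + 0\right) = 186 - - 20 \left(-16\right) = 186 - \left(-1\right) \left(-320\right) = 186 - 320 = -134$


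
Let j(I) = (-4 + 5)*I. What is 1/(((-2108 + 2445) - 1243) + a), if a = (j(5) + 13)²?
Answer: -1/582 ≈ -0.0017182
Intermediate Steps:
j(I) = I (j(I) = 1*I = I)
a = 324 (a = (5 + 13)² = 18² = 324)
1/(((-2108 + 2445) - 1243) + a) = 1/(((-2108 + 2445) - 1243) + 324) = 1/((337 - 1243) + 324) = 1/(-906 + 324) = 1/(-582) = -1/582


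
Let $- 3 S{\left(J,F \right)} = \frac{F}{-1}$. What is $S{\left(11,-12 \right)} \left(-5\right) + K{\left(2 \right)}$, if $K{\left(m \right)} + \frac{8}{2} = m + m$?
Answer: $20$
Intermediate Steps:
$K{\left(m \right)} = -4 + 2 m$ ($K{\left(m \right)} = -4 + \left(m + m\right) = -4 + 2 m$)
$S{\left(J,F \right)} = \frac{F}{3}$ ($S{\left(J,F \right)} = - \frac{F \frac{1}{-1}}{3} = - \frac{F \left(-1\right)}{3} = - \frac{\left(-1\right) F}{3} = \frac{F}{3}$)
$S{\left(11,-12 \right)} \left(-5\right) + K{\left(2 \right)} = \frac{1}{3} \left(-12\right) \left(-5\right) + \left(-4 + 2 \cdot 2\right) = \left(-4\right) \left(-5\right) + \left(-4 + 4\right) = 20 + 0 = 20$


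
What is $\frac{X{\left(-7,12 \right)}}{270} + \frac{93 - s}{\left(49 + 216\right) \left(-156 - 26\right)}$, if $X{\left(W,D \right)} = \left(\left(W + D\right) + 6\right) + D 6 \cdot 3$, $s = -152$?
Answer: $\frac{77729}{93015} \approx 0.83566$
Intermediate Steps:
$X{\left(W,D \right)} = 6 + W + 19 D$ ($X{\left(W,D \right)} = \left(\left(D + W\right) + 6\right) + D 18 = \left(6 + D + W\right) + 18 D = 6 + W + 19 D$)
$\frac{X{\left(-7,12 \right)}}{270} + \frac{93 - s}{\left(49 + 216\right) \left(-156 - 26\right)} = \frac{6 - 7 + 19 \cdot 12}{270} + \frac{93 - -152}{\left(49 + 216\right) \left(-156 - 26\right)} = \left(6 - 7 + 228\right) \frac{1}{270} + \frac{93 + 152}{265 \left(-182\right)} = 227 \cdot \frac{1}{270} + \frac{245}{-48230} = \frac{227}{270} + 245 \left(- \frac{1}{48230}\right) = \frac{227}{270} - \frac{7}{1378} = \frac{77729}{93015}$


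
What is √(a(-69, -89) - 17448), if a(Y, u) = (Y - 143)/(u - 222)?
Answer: 2*I*√421880519/311 ≈ 132.09*I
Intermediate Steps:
a(Y, u) = (-143 + Y)/(-222 + u)
√(a(-69, -89) - 17448) = √((-143 - 69)/(-222 - 89) - 17448) = √(-212/(-311) - 17448) = √(-1/311*(-212) - 17448) = √(212/311 - 17448) = √(-5426116/311) = 2*I*√421880519/311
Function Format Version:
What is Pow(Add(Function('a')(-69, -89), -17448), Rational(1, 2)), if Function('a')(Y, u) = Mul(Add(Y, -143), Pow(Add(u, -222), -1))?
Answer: Mul(Rational(2, 311), I, Pow(421880519, Rational(1, 2))) ≈ Mul(132.09, I)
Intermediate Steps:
Function('a')(Y, u) = Mul(Pow(Add(-222, u), -1), Add(-143, Y)) (Function('a')(Y, u) = Mul(Add(-143, Y), Pow(Add(-222, u), -1)) = Mul(Pow(Add(-222, u), -1), Add(-143, Y)))
Pow(Add(Function('a')(-69, -89), -17448), Rational(1, 2)) = Pow(Add(Mul(Pow(Add(-222, -89), -1), Add(-143, -69)), -17448), Rational(1, 2)) = Pow(Add(Mul(Pow(-311, -1), -212), -17448), Rational(1, 2)) = Pow(Add(Mul(Rational(-1, 311), -212), -17448), Rational(1, 2)) = Pow(Add(Rational(212, 311), -17448), Rational(1, 2)) = Pow(Rational(-5426116, 311), Rational(1, 2)) = Mul(Rational(2, 311), I, Pow(421880519, Rational(1, 2)))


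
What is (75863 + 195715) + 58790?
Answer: 330368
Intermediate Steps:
(75863 + 195715) + 58790 = 271578 + 58790 = 330368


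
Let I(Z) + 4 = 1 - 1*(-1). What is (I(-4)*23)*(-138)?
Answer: 6348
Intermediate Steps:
I(Z) = -2 (I(Z) = -4 + (1 - 1*(-1)) = -4 + (1 + 1) = -4 + 2 = -2)
(I(-4)*23)*(-138) = -2*23*(-138) = -46*(-138) = 6348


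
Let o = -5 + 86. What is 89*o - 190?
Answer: 7019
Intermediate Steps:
o = 81
89*o - 190 = 89*81 - 190 = 7209 - 190 = 7019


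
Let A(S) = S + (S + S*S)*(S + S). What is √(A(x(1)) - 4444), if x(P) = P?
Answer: I*√4439 ≈ 66.626*I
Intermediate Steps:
A(S) = S + 2*S*(S + S²) (A(S) = S + (S + S²)*(2*S) = S + 2*S*(S + S²))
√(A(x(1)) - 4444) = √(1*(1 + 2*1 + 2*1²) - 4444) = √(1*(1 + 2 + 2*1) - 4444) = √(1*(1 + 2 + 2) - 4444) = √(1*5 - 4444) = √(5 - 4444) = √(-4439) = I*√4439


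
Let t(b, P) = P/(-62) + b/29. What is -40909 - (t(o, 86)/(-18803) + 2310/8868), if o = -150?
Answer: -1022075326783405/24983959766 ≈ -40909.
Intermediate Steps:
t(b, P) = -P/62 + b/29 (t(b, P) = P*(-1/62) + b*(1/29) = -P/62 + b/29)
-40909 - (t(o, 86)/(-18803) + 2310/8868) = -40909 - ((-1/62*86 + (1/29)*(-150))/(-18803) + 2310/8868) = -40909 - ((-43/31 - 150/29)*(-1/18803) + 2310*(1/8868)) = -40909 - (-5897/899*(-1/18803) + 385/1478) = -40909 - (5897/16903897 + 385/1478) = -40909 - 1*6516716111/24983959766 = -40909 - 6516716111/24983959766 = -1022075326783405/24983959766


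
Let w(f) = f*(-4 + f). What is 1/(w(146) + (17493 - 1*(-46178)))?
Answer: 1/84403 ≈ 1.1848e-5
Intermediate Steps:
1/(w(146) + (17493 - 1*(-46178))) = 1/(146*(-4 + 146) + (17493 - 1*(-46178))) = 1/(146*142 + (17493 + 46178)) = 1/(20732 + 63671) = 1/84403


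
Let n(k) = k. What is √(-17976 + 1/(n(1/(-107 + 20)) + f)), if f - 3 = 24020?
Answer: 3*I*√872455171313/20900 ≈ 134.07*I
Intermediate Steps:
f = 24023 (f = 3 + 24020 = 24023)
√(-17976 + 1/(n(1/(-107 + 20)) + f)) = √(-17976 + 1/(1/(-107 + 20) + 24023)) = √(-17976 + 1/(1/(-87) + 24023)) = √(-17976 + 1/(-1/87 + 24023)) = √(-17976 + 1/(2090000/87)) = √(-17976 + 87/2090000) = √(-37569839913/2090000) = 3*I*√872455171313/20900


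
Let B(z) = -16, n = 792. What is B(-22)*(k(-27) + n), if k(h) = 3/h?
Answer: -114032/9 ≈ -12670.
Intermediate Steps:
B(-22)*(k(-27) + n) = -16*(3/(-27) + 792) = -16*(3*(-1/27) + 792) = -16*(-⅑ + 792) = -16*7127/9 = -114032/9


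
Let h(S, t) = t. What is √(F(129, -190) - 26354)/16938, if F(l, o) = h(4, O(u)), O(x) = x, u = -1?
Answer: I*√26355/16938 ≈ 0.0095845*I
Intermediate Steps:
F(l, o) = -1
√(F(129, -190) - 26354)/16938 = √(-1 - 26354)/16938 = √(-26355)*(1/16938) = (I*√26355)*(1/16938) = I*√26355/16938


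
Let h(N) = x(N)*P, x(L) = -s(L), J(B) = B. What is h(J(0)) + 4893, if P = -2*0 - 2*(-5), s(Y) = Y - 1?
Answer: 4903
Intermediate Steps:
s(Y) = -1 + Y
P = 10 (P = 0 + 10 = 10)
x(L) = 1 - L (x(L) = -(-1 + L) = 1 - L)
h(N) = 10 - 10*N (h(N) = (1 - N)*10 = 10 - 10*N)
h(J(0)) + 4893 = (10 - 10*0) + 4893 = (10 + 0) + 4893 = 10 + 4893 = 4903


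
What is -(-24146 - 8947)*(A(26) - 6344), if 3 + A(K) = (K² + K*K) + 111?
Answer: -161626212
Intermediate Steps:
A(K) = 108 + 2*K² (A(K) = -3 + ((K² + K*K) + 111) = -3 + ((K² + K²) + 111) = -3 + (2*K² + 111) = -3 + (111 + 2*K²) = 108 + 2*K²)
-(-24146 - 8947)*(A(26) - 6344) = -(-24146 - 8947)*((108 + 2*26²) - 6344) = -(-33093)*((108 + 2*676) - 6344) = -(-33093)*((108 + 1352) - 6344) = -(-33093)*(1460 - 6344) = -(-33093)*(-4884) = -1*161626212 = -161626212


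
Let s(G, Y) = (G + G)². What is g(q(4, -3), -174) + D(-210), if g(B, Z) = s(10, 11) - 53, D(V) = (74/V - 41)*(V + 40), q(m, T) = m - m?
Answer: 154915/21 ≈ 7376.9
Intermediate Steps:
q(m, T) = 0
s(G, Y) = 4*G² (s(G, Y) = (2*G)² = 4*G²)
D(V) = (-41 + 74/V)*(40 + V)
g(B, Z) = 347 (g(B, Z) = 4*10² - 53 = 4*100 - 53 = 400 - 53 = 347)
g(q(4, -3), -174) + D(-210) = 347 + (-1566 - 41*(-210) + 2960/(-210)) = 347 + (-1566 + 8610 + 2960*(-1/210)) = 347 + (-1566 + 8610 - 296/21) = 347 + 147628/21 = 154915/21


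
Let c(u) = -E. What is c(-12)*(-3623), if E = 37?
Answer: 134051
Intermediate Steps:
c(u) = -37 (c(u) = -1*37 = -37)
c(-12)*(-3623) = -37*(-3623) = 134051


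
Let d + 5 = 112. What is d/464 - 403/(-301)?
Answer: 219199/139664 ≈ 1.5695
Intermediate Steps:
d = 107 (d = -5 + 112 = 107)
d/464 - 403/(-301) = 107/464 - 403/(-301) = 107*(1/464) - 403*(-1/301) = 107/464 + 403/301 = 219199/139664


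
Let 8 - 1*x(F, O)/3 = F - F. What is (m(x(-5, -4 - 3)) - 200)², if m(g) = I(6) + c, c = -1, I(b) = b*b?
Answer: 27225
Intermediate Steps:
x(F, O) = 24 (x(F, O) = 24 - 3*(F - F) = 24 - 3*0 = 24 + 0 = 24)
I(b) = b²
m(g) = 35 (m(g) = 6² - 1 = 36 - 1 = 35)
(m(x(-5, -4 - 3)) - 200)² = (35 - 200)² = (-165)² = 27225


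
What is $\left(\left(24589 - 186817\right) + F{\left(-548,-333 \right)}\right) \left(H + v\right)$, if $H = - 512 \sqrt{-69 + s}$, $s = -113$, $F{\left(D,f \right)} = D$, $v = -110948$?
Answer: $18059671648 + 83341312 i \sqrt{182} \approx 1.806 \cdot 10^{10} + 1.1243 \cdot 10^{9} i$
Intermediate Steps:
$H = - 512 i \sqrt{182}$ ($H = - 512 \sqrt{-69 - 113} = - 512 \sqrt{-182} = - 512 i \sqrt{182} \approx - 6907.3 i$)
$\left(\left(24589 - 186817\right) + F{\left(-548,-333 \right)}\right) \left(H + v\right) = \left(\left(24589 - 186817\right) - 548\right) \left(- 512 i \sqrt{182} - 110948\right) = \left(-162228 - 548\right) \left(-110948 - 512 i \sqrt{182}\right) = - 162776 \left(-110948 - 512 i \sqrt{182}\right) = 18059671648 + 83341312 i \sqrt{182}$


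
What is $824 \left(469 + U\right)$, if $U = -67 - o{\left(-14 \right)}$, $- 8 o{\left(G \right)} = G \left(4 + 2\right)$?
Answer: $322596$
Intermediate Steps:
$o{\left(G \right)} = - \frac{3 G}{4}$ ($o{\left(G \right)} = - \frac{G \left(4 + 2\right)}{8} = - \frac{G 6}{8} = - \frac{6 G}{8} = - \frac{3 G}{4}$)
$U = - \frac{155}{2}$ ($U = -67 - \left(- \frac{3}{4}\right) \left(-14\right) = -67 - \frac{21}{2} = - \frac{155}{2} \approx -77.5$)
$824 \left(469 + U\right) = 824 \left(469 - \frac{155}{2}\right) = 824 \cdot \frac{783}{2} = 322596$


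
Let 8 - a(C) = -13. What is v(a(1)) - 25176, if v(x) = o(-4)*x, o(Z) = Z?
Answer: -25260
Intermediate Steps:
a(C) = 21 (a(C) = 8 - 1*(-13) = 8 + 13 = 21)
v(x) = -4*x
v(a(1)) - 25176 = -4*21 - 25176 = -84 - 25176 = -25260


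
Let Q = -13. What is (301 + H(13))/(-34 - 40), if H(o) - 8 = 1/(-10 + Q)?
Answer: -3553/851 ≈ -4.1751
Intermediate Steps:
H(o) = 183/23 (H(o) = 8 + 1/(-10 - 13) = 8 + 1/(-23) = 8 - 1/23 = 183/23)
(301 + H(13))/(-34 - 40) = (301 + 183/23)/(-34 - 40) = (7106/23)/(-74) = (7106/23)*(-1/74) = -3553/851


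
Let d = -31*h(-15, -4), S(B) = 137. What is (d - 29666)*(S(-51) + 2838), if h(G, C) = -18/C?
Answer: -177342725/2 ≈ -8.8671e+7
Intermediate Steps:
d = -279/2 (d = -(-558)/(-4) = -(-558)*(-1)/4 = -31*9/2 = -279/2 ≈ -139.50)
(d - 29666)*(S(-51) + 2838) = (-279/2 - 29666)*(137 + 2838) = -59611/2*2975 = -177342725/2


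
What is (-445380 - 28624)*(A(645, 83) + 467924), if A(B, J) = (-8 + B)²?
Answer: -414133976772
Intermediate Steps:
(-445380 - 28624)*(A(645, 83) + 467924) = (-445380 - 28624)*((-8 + 645)² + 467924) = -474004*(637² + 467924) = -474004*(405769 + 467924) = -474004*873693 = -414133976772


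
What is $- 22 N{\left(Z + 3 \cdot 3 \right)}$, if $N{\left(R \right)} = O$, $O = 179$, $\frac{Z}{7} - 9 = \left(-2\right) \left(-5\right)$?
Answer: $-3938$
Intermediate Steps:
$Z = 133$ ($Z = 63 + 7 \left(\left(-2\right) \left(-5\right)\right) = 63 + 7 \cdot 10 = 63 + 70 = 133$)
$N{\left(R \right)} = 179$
$- 22 N{\left(Z + 3 \cdot 3 \right)} = \left(-22\right) 179 = -3938$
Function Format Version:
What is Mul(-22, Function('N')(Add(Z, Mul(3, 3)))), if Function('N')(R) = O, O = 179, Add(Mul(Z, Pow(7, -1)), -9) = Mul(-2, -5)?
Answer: -3938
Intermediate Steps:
Z = 133 (Z = Add(63, Mul(7, Mul(-2, -5))) = Add(63, Mul(7, 10)) = Add(63, 70) = 133)
Function('N')(R) = 179
Mul(-22, Function('N')(Add(Z, Mul(3, 3)))) = Mul(-22, 179) = -3938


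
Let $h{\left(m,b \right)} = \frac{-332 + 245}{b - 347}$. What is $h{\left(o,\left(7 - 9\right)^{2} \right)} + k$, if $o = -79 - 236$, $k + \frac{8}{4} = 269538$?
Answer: $\frac{92450935}{343} \approx 2.6954 \cdot 10^{5}$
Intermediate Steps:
$k = 269536$ ($k = -2 + 269538 = 269536$)
$o = -315$ ($o = -79 - 236 = -315$)
$h{\left(m,b \right)} = - \frac{87}{-347 + b}$
$h{\left(o,\left(7 - 9\right)^{2} \right)} + k = - \frac{87}{-347 + \left(7 - 9\right)^{2}} + 269536 = - \frac{87}{-347 + \left(-2\right)^{2}} + 269536 = - \frac{87}{-347 + 4} + 269536 = - \frac{87}{-343} + 269536 = \left(-87\right) \left(- \frac{1}{343}\right) + 269536 = \frac{87}{343} + 269536 = \frac{92450935}{343}$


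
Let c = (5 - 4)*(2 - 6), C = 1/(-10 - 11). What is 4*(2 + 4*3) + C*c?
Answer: 1180/21 ≈ 56.190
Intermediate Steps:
C = -1/21 (C = 1/(-21) = -1/21 ≈ -0.047619)
c = -4 (c = 1*(-4) = -4)
4*(2 + 4*3) + C*c = 4*(2 + 4*3) - 1/21*(-4) = 4*(2 + 12) + 4/21 = 4*14 + 4/21 = 56 + 4/21 = 1180/21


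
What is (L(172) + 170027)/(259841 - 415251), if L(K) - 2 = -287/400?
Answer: -68011313/62164000 ≈ -1.0941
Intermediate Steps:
L(K) = 513/400 (L(K) = 2 - 287/400 = 513/400)
(L(172) + 170027)/(259841 - 415251) = (513/400 + 170027)/(259841 - 415251) = (68011313/400)/(-155410) = (68011313/400)*(-1/155410) = -68011313/62164000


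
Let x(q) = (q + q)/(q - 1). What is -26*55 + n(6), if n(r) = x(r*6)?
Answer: -49978/35 ≈ -1427.9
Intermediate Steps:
x(q) = 2*q/(-1 + q) (x(q) = (2*q)/(-1 + q) = 2*q/(-1 + q))
n(r) = 12*r/(-1 + 6*r) (n(r) = 2*(r*6)/(-1 + r*6) = 2*(6*r)/(-1 + 6*r) = 12*r/(-1 + 6*r))
-26*55 + n(6) = -26*55 + 12*6/(-1 + 6*6) = -1430 + 12*6/(-1 + 36) = -1430 + 12*6/35 = -1430 + 12*6*(1/35) = -1430 + 72/35 = -49978/35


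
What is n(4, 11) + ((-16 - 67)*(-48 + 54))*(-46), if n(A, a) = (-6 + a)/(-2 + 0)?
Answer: 45811/2 ≈ 22906.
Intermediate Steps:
n(A, a) = 3 - a/2 (n(A, a) = (-6 + a)/(-2) = (-6 + a)*(-½) = 3 - a/2)
n(4, 11) + ((-16 - 67)*(-48 + 54))*(-46) = (3 - ½*11) + ((-16 - 67)*(-48 + 54))*(-46) = (3 - 11/2) - 83*6*(-46) = -5/2 - 498*(-46) = -5/2 + 22908 = 45811/2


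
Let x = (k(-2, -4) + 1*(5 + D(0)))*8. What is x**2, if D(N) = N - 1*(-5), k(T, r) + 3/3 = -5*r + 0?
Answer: 53824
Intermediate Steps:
k(T, r) = -1 - 5*r (k(T, r) = -1 + (-5*r + 0) = -1 - 5*r)
D(N) = 5 + N (D(N) = N + 5 = 5 + N)
x = 232 (x = ((-1 - 5*(-4)) + 1*(5 + (5 + 0)))*8 = ((-1 + 20) + 1*(5 + 5))*8 = (19 + 1*10)*8 = (19 + 10)*8 = 29*8 = 232)
x**2 = 232**2 = 53824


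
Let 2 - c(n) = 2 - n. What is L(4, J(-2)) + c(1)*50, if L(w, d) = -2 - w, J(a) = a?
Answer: 44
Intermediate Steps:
c(n) = n (c(n) = 2 - (2 - n) = 2 + (-2 + n) = n)
L(4, J(-2)) + c(1)*50 = (-2 - 1*4) + 1*50 = (-2 - 4) + 50 = -6 + 50 = 44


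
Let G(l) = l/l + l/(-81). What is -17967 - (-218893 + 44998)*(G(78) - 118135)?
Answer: -184887876163/9 ≈ -2.0543e+10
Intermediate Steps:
G(l) = 1 - l/81 (G(l) = 1 + l*(-1/81) = 1 - l/81)
-17967 - (-218893 + 44998)*(G(78) - 118135) = -17967 - (-218893 + 44998)*((1 - 1/81*78) - 118135) = -17967 - (-173895)*((1 - 26/27) - 118135) = -17967 - (-173895)*(1/27 - 118135) = -17967 - (-173895)*(-3189644)/27 = -17967 - 1*184887714460/9 = -17967 - 184887714460/9 = -184887876163/9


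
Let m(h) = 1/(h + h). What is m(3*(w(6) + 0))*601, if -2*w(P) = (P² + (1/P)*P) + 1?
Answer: -601/114 ≈ -5.2719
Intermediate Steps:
w(P) = -1 - P²/2 (w(P) = -((P² + (1/P)*P) + 1)/2 = -((P² + P/P) + 1)/2 = -((P² + 1) + 1)/2 = -((1 + P²) + 1)/2 = -(2 + P²)/2 = -1 - P²/2)
m(h) = 1/(2*h)
m(3*(w(6) + 0))*601 = (1/(2*((3*((-1 - ½*6²) + 0)))))*601 = (1/(2*((3*((-1 - ½*36) + 0)))))*601 = (1/(2*((3*((-1 - 18) + 0)))))*601 = (1/(2*((3*(-19 + 0)))))*601 = (1/(2*((3*(-19)))))*601 = ((½)/(-57))*601 = ((½)*(-1/57))*601 = -1/114*601 = -601/114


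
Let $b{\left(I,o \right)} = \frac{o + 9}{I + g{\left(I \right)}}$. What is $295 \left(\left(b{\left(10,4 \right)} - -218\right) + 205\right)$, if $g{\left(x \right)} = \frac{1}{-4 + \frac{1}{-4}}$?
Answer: $\frac{20779505}{166} \approx 1.2518 \cdot 10^{5}$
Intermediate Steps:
$g{\left(x \right)} = - \frac{4}{17}$ ($g{\left(x \right)} = \frac{1}{-4 - \frac{1}{4}} = \frac{1}{- \frac{17}{4}} = - \frac{4}{17}$)
$b{\left(I,o \right)} = \frac{9 + o}{- \frac{4}{17} + I}$ ($b{\left(I,o \right)} = \frac{o + 9}{I - \frac{4}{17}} = \frac{9 + o}{- \frac{4}{17} + I}$)
$295 \left(\left(b{\left(10,4 \right)} - -218\right) + 205\right) = 295 \left(\left(\frac{17 \left(9 + 4\right)}{-4 + 17 \cdot 10} - -218\right) + 205\right) = 295 \left(\left(17 \frac{1}{-4 + 170} \cdot 13 + 218\right) + 205\right) = 295 \left(\left(17 \cdot \frac{1}{166} \cdot 13 + 218\right) + 205\right) = 295 \left(\left(\frac{221}{166} + 218\right) + 205\right) = 295 \left(\frac{36409}{166} + 205\right) = 295 \cdot \frac{70439}{166} = \frac{20779505}{166}$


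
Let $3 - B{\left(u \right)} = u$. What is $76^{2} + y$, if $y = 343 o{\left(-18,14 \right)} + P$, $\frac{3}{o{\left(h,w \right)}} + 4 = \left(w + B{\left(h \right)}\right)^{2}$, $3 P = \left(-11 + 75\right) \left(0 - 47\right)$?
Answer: $\frac{5829269}{1221} \approx 4774.2$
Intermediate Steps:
$B{\left(u \right)} = 3 - u$
$P = - \frac{3008}{3}$ ($P = \frac{\left(-11 + 75\right) \left(0 - 47\right)}{3} = \frac{64 \left(-47\right)}{3} = \frac{1}{3} \left(-3008\right) = - \frac{3008}{3} \approx -1002.7$)
$o{\left(h,w \right)} = \frac{3}{-4 + \left(3 + w - h\right)^{2}}$ ($o{\left(h,w \right)} = \frac{3}{-4 + \left(w - \left(-3 + h\right)\right)^{2}} = \frac{3}{-4 + \left(3 + w - h\right)^{2}}$)
$y = - \frac{1223227}{1221}$ ($y = 343 \frac{3}{-4 + \left(3 + 14 - -18\right)^{2}} - \frac{3008}{3} = 343 \frac{3}{-4 + \left(3 + 14 + 18\right)^{2}} - \frac{3008}{3} = 343 \frac{3}{-4 + 35^{2}} - \frac{3008}{3} = 343 \frac{3}{-4 + 1225} - \frac{3008}{3} = 343 \cdot \frac{3}{1221} - \frac{3008}{3} = 343 \cdot 3 \cdot \frac{1}{1221} - \frac{3008}{3} = 343 \cdot \frac{1}{407} - \frac{3008}{3} = \frac{343}{407} - \frac{3008}{3} = - \frac{1223227}{1221} \approx -1001.8$)
$76^{2} + y = 76^{2} - \frac{1223227}{1221} = 5776 - \frac{1223227}{1221} = \frac{5829269}{1221}$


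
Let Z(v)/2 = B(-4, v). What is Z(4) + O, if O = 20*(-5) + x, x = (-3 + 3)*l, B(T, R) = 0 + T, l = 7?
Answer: -108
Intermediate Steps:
B(T, R) = T
Z(v) = -8 (Z(v) = 2*(-4) = -8)
x = 0 (x = (-3 + 3)*7 = 0*7 = 0)
O = -100 (O = 20*(-5) + 0 = -100 + 0 = -100)
Z(4) + O = -8 - 100 = -108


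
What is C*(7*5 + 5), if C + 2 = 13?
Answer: 440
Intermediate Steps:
C = 11 (C = -2 + 13 = 11)
C*(7*5 + 5) = 11*(7*5 + 5) = 11*(35 + 5) = 11*40 = 440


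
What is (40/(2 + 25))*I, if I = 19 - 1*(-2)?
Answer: 280/9 ≈ 31.111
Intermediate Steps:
I = 21 (I = 19 + 2 = 21)
(40/(2 + 25))*I = (40/(2 + 25))*21 = (40/27)*21 = 280/9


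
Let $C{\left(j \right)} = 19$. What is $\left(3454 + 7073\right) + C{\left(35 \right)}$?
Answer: $10546$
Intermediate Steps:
$\left(3454 + 7073\right) + C{\left(35 \right)} = \left(3454 + 7073\right) + 19 = 10527 + 19 = 10546$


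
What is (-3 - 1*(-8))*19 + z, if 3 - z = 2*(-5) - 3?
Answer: 111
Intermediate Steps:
z = 16 (z = 3 - (2*(-5) - 3) = 3 - (-10 - 3) = 3 - 1*(-13) = 3 + 13 = 16)
(-3 - 1*(-8))*19 + z = (-3 - 1*(-8))*19 + 16 = (-3 + 8)*19 + 16 = 5*19 + 16 = 95 + 16 = 111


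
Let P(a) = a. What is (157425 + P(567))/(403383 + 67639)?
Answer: 78996/235511 ≈ 0.33542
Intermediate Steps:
(157425 + P(567))/(403383 + 67639) = (157425 + 567)/(403383 + 67639) = 157992/471022 = 157992*(1/471022) = 78996/235511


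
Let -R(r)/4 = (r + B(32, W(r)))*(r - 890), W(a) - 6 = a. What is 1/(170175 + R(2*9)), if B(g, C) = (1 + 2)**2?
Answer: 1/264351 ≈ 3.7829e-6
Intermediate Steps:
W(a) = 6 + a
B(g, C) = 9 (B(g, C) = 3**2 = 9)
R(r) = -4*(-890 + r)*(9 + r) (R(r) = -4*(r + 9)*(r - 890) = -4*(9 + r)*(-890 + r) = -4*(-890 + r)*(9 + r))
1/(170175 + R(2*9)) = 1/(170175 + (32040 - 4*(2*9)**2 + 3524*(2*9))) = 1/(170175 + (32040 - 4*18**2 + 3524*18)) = 1/(170175 + (32040 - 4*324 + 63432)) = 1/(170175 + (32040 - 1296 + 63432)) = 1/(170175 + 94176) = 1/264351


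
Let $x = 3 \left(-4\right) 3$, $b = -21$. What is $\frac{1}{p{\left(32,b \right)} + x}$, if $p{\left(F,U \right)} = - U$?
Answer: $- \frac{1}{15} \approx -0.066667$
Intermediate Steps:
$x = -36$ ($x = \left(-12\right) 3 = -36$)
$\frac{1}{p{\left(32,b \right)} + x} = \frac{1}{\left(-1\right) \left(-21\right) - 36} = \frac{1}{21 - 36} = \frac{1}{-15} = - \frac{1}{15}$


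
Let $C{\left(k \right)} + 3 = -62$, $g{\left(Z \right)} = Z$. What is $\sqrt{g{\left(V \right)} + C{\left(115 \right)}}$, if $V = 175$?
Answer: $\sqrt{110} \approx 10.488$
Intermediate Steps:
$C{\left(k \right)} = -65$ ($C{\left(k \right)} = -3 - 62 = -65$)
$\sqrt{g{\left(V \right)} + C{\left(115 \right)}} = \sqrt{175 - 65} = \sqrt{110}$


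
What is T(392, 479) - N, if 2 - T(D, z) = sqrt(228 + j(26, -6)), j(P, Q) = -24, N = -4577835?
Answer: 4577837 - 2*sqrt(51) ≈ 4.5778e+6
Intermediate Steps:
T(D, z) = 2 - 2*sqrt(51) (T(D, z) = 2 - sqrt(228 - 24) = 2 - sqrt(204) = 2 - 2*sqrt(51))
T(392, 479) - N = (2 - 2*sqrt(51)) - 1*(-4577835) = (2 - 2*sqrt(51)) + 4577835 = 4577837 - 2*sqrt(51)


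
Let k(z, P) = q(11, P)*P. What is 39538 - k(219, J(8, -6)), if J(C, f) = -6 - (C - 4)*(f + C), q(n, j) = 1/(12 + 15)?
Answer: 1067540/27 ≈ 39539.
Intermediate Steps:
q(n, j) = 1/27
J(C, f) = -6 - (-4 + C)*(C + f)
k(z, P) = P/27
39538 - k(219, J(8, -6)) = 39538 - (-6 - 1*8**2 + 4*8 + 4*(-6) - 1*8*(-6))/27 = 39538 - (-6 - 1*64 + 32 - 24 + 48)/27 = 39538 - (-6 - 64 + 32 - 24 + 48)/27 = 39538 - (-14)/27 = 39538 - 1*(-14/27) = 39538 + 14/27 = 1067540/27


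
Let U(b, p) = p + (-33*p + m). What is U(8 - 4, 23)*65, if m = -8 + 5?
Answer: -48035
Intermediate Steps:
m = -3
U(b, p) = -3 - 32*p (U(b, p) = p + (-33*p - 3) = p + (-3 - 33*p) = -3 - 32*p)
U(8 - 4, 23)*65 = (-3 - 32*23)*65 = (-3 - 736)*65 = -739*65 = -48035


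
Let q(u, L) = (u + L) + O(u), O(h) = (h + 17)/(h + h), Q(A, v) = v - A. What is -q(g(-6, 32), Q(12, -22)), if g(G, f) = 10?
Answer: 453/20 ≈ 22.650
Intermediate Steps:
O(h) = (17 + h)/(2*h) (O(h) = (17 + h)/((2*h)) = (17 + h)*(1/(2*h)) = (17 + h)/(2*h))
q(u, L) = L + u + (17 + u)/(2*u) (q(u, L) = (u + L) + (17 + u)/(2*u) = (L + u) + (17 + u)/(2*u) = L + u + (17 + u)/(2*u))
-q(g(-6, 32), Q(12, -22)) = -(½ + (-22 - 1*12) + 10 + (17/2)/10) = -(½ + (-22 - 12) + 10 + (17/2)*(⅒)) = -(½ - 34 + 10 + 17/20) = -1*(-453/20) = 453/20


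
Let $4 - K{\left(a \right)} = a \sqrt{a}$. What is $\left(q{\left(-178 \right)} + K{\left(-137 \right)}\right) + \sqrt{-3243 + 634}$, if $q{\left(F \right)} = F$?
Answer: $-174 + i \sqrt{2609} + 137 i \sqrt{137} \approx -174.0 + 1654.6 i$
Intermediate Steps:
$K{\left(a \right)} = 4 - a^{\frac{3}{2}}$ ($K{\left(a \right)} = 4 - a \sqrt{a} = 4 - a^{\frac{3}{2}}$)
$\left(q{\left(-178 \right)} + K{\left(-137 \right)}\right) + \sqrt{-3243 + 634} = \left(-178 + \left(4 - \left(-137\right)^{\frac{3}{2}}\right)\right) + \sqrt{-3243 + 634} = \left(-178 + \left(4 - - 137 i \sqrt{137}\right)\right) + \sqrt{-2609} = \left(-178 + \left(4 + 137 i \sqrt{137}\right)\right) + i \sqrt{2609} = \left(-174 + 137 i \sqrt{137}\right) + i \sqrt{2609} = -174 + i \sqrt{2609} + 137 i \sqrt{137}$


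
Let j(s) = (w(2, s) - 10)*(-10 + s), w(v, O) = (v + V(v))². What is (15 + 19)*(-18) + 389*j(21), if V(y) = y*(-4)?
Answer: 110642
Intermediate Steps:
V(y) = -4*y
w(v, O) = 9*v² (w(v, O) = (v - 4*v)² = (-3*v)² = 9*v²)
j(s) = -260 + 26*s (j(s) = (9*2² - 10)*(-10 + s) = (9*4 - 10)*(-10 + s) = (36 - 10)*(-10 + s) = 26*(-10 + s) = -260 + 26*s)
(15 + 19)*(-18) + 389*j(21) = (15 + 19)*(-18) + 389*(-260 + 26*21) = 34*(-18) + 389*(-260 + 546) = -612 + 389*286 = -612 + 111254 = 110642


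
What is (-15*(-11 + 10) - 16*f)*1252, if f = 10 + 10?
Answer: -381860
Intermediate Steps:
f = 20
(-15*(-11 + 10) - 16*f)*1252 = (-15*(-11 + 10) - 16*20)*1252 = (-15*(-1) - 320)*1252 = (15 - 320)*1252 = -305*1252 = -381860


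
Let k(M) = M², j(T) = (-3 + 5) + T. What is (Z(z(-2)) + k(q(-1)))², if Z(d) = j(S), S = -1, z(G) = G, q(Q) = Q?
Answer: 4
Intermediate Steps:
j(T) = 2 + T
Z(d) = 1 (Z(d) = 2 - 1 = 1)
(Z(z(-2)) + k(q(-1)))² = (1 + (-1)²)² = (1 + 1)² = 2² = 4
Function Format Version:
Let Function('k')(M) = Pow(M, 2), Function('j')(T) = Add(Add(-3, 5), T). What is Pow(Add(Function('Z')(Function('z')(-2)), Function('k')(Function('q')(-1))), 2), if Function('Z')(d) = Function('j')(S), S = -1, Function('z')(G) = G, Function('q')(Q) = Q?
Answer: 4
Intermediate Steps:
Function('j')(T) = Add(2, T)
Function('Z')(d) = 1 (Function('Z')(d) = Add(2, -1) = 1)
Pow(Add(Function('Z')(Function('z')(-2)), Function('k')(Function('q')(-1))), 2) = Pow(Add(1, Pow(-1, 2)), 2) = Pow(Add(1, 1), 2) = Pow(2, 2) = 4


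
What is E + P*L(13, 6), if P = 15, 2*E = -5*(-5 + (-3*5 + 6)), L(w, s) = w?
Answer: 230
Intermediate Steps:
E = 35 (E = (-5*(-5 + (-3*5 + 6)))/2 = (-5*(-5 + (-15 + 6)))/2 = (-5*(-5 - 9))/2 = (-5*(-14))/2 = (1/2)*70 = 35)
E + P*L(13, 6) = 35 + 15*13 = 35 + 195 = 230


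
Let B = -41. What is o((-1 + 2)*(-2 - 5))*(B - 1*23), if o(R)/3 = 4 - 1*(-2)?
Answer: -1152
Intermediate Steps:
o(R) = 18 (o(R) = 3*(4 - 1*(-2)) = 3*(4 + 2) = 3*6 = 18)
o((-1 + 2)*(-2 - 5))*(B - 1*23) = 18*(-41 - 1*23) = 18*(-41 - 23) = 18*(-64) = -1152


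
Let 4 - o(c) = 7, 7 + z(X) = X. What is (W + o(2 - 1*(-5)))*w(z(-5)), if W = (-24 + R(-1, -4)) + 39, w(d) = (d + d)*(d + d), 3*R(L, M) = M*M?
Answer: 9984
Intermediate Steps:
z(X) = -7 + X
R(L, M) = M**2/3 (R(L, M) = (M*M)/3 = M**2/3)
o(c) = -3 (o(c) = 4 - 1*7 = 4 - 7 = -3)
w(d) = 4*d**2 (w(d) = (2*d)*(2*d) = 4*d**2)
W = 61/3 (W = (-24 + (1/3)*(-4)**2) + 39 = (-24 + (1/3)*16) + 39 = (-24 + 16/3) + 39 = -56/3 + 39 = 61/3 ≈ 20.333)
(W + o(2 - 1*(-5)))*w(z(-5)) = (61/3 - 3)*(4*(-7 - 5)**2) = 52*(4*(-12)**2)/3 = 52*(4*144)/3 = (52/3)*576 = 9984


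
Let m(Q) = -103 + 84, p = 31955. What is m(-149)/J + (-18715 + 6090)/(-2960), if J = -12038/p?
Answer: 194912895/3563248 ≈ 54.701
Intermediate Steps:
m(Q) = -19
J = -12038/31955 ≈ -0.37672
m(-149)/J + (-18715 + 6090)/(-2960) = -19/(-12038/31955) + (-18715 + 6090)/(-2960) = -19*(-31955/12038) - 12625*(-1/2960) = 607145/12038 + 2525/592 = 194912895/3563248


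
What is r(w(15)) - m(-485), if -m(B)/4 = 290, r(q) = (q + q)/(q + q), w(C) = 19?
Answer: 1161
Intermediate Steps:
r(q) = 1 (r(q) = (2*q)/((2*q)) = (2*q)*(1/(2*q)) = 1)
m(B) = -1160 (m(B) = -4*290 = -1160)
r(w(15)) - m(-485) = 1 - 1*(-1160) = 1 + 1160 = 1161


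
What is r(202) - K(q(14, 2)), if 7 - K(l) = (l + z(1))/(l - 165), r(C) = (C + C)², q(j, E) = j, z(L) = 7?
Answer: 24644538/151 ≈ 1.6321e+5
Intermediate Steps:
r(C) = 4*C² (r(C) = (2*C)² = 4*C²)
K(l) = 7 - (7 + l)/(-165 + l) (K(l) = 7 - (l + 7)/(l - 165) = 7 - (7 + l)/(-165 + l))
r(202) - K(q(14, 2)) = 4*202² - 2*(-581 + 3*14)/(-165 + 14) = 4*40804 - 2*(-581 + 42)/(-151) = 163216 - 2*(-1)*(-539)/151 = 163216 - 1*1078/151 = 163216 - 1078/151 = 24644538/151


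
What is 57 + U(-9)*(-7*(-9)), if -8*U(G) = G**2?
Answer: -4647/8 ≈ -580.88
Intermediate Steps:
U(G) = -G**2/8
57 + U(-9)*(-7*(-9)) = 57 + (-1/8*(-9)**2)*(-7*(-9)) = 57 - 1/8*81*63 = 57 - 81/8*63 = 57 - 5103/8 = -4647/8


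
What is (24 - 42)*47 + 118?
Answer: -728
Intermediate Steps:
(24 - 42)*47 + 118 = -18*47 + 118 = -846 + 118 = -728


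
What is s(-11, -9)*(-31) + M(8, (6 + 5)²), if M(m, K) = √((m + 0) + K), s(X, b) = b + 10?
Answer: -31 + √129 ≈ -19.642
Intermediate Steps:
s(X, b) = 10 + b
M(m, K) = √(K + m) (M(m, K) = √(m + K) = √(K + m))
s(-11, -9)*(-31) + M(8, (6 + 5)²) = (10 - 9)*(-31) + √((6 + 5)² + 8) = 1*(-31) + √(11² + 8) = -31 + √(121 + 8) = -31 + √129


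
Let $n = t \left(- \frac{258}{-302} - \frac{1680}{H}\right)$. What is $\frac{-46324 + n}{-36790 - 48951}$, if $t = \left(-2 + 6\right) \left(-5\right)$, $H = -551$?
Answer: $\frac{3860698304}{7133736941} \approx 0.54119$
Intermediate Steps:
$t = -20$ ($t = 4 \left(-5\right) = -20$)
$n = - \frac{6495180}{83201}$ ($n = - 20 \left(- \frac{258}{-302} - \frac{1680}{-551}\right) = - 20 \left(\left(-258\right) \left(- \frac{1}{302}\right) - - \frac{1680}{551}\right) = - 20 \left(\frac{129}{151} + \frac{1680}{551}\right) = \left(-20\right) \frac{324759}{83201} = - \frac{6495180}{83201} \approx -78.066$)
$\frac{-46324 + n}{-36790 - 48951} = \frac{-46324 - \frac{6495180}{83201}}{-36790 - 48951} = - \frac{3860698304}{83201 \left(-85741\right)} = \left(- \frac{3860698304}{83201}\right) \left(- \frac{1}{85741}\right) = \frac{3860698304}{7133736941}$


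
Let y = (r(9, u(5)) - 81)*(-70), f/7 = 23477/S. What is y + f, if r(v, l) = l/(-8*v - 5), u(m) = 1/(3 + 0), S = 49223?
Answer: 9216030947/1624359 ≈ 5673.6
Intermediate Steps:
u(m) = ⅓ (u(m) = 1/3 = ⅓)
r(v, l) = l/(-5 - 8*v)
f = 164339/49223 (f = 7*(23477/49223) = 164339/49223 ≈ 3.3387)
y = 187120/33 (y = (-1*⅓/(5 + 8*9) - 81)*(-70) = (-1*⅓/(5 + 72) - 81)*(-70) = (-1*⅓/77 - 81)*(-70) = (-1*⅓*1/77 - 81)*(-70) = (-1/231 - 81)*(-70) = -18712/231*(-70) = 187120/33 ≈ 5670.3)
y + f = 187120/33 + 164339/49223 = 9216030947/1624359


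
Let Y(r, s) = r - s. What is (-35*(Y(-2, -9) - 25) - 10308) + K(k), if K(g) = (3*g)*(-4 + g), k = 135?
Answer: 43377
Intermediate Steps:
K(g) = 3*g*(-4 + g)
(-35*(Y(-2, -9) - 25) - 10308) + K(k) = (-35*((-2 - 1*(-9)) - 25) - 10308) + 3*135*(-4 + 135) = (-35*((-2 + 9) - 25) - 10308) + 3*135*131 = (-35*(7 - 25) - 10308) + 53055 = (-35*(-18) - 10308) + 53055 = (630 - 10308) + 53055 = -9678 + 53055 = 43377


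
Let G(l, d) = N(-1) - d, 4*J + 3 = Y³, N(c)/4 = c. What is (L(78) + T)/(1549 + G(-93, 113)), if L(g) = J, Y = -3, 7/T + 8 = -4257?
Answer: -63989/12214960 ≈ -0.0052386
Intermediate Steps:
T = -7/4265 (T = 7/(-8 - 4257) = 7/(-4265) = 7*(-1/4265) = -7/4265 ≈ -0.0016413)
N(c) = 4*c
J = -15/2 (J = -¾ + (¼)*(-3)³ = -¾ + (¼)*(-27) = -¾ - 27/4 = -15/2 ≈ -7.5000)
L(g) = -15/2
G(l, d) = -4 - d (G(l, d) = 4*(-1) - d = -4 - d)
(L(78) + T)/(1549 + G(-93, 113)) = (-15/2 - 7/4265)/(1549 + (-4 - 1*113)) = -63989/(8530*(1549 + (-4 - 113))) = -63989/(8530*(1549 - 117)) = -63989/8530/1432 = -63989/8530*1/1432 = -63989/12214960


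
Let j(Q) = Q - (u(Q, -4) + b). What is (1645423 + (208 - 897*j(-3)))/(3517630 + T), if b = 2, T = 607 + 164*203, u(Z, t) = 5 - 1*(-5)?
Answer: 1659086/3551529 ≈ 0.46715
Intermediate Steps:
u(Z, t) = 10 (u(Z, t) = 5 + 5 = 10)
T = 33899 (T = 607 + 33292 = 33899)
j(Q) = -12 + Q (j(Q) = Q - (10 + 2) = Q - 1*12 = Q - 12 = -12 + Q)
(1645423 + (208 - 897*j(-3)))/(3517630 + T) = (1645423 + (208 - 897*(-12 - 3)))/(3517630 + 33899) = (1645423 + (208 - 897*(-15)))/3551529 = (1645423 + (208 + 13455))*(1/3551529) = (1645423 + 13663)*(1/3551529) = 1659086*(1/3551529) = 1659086/3551529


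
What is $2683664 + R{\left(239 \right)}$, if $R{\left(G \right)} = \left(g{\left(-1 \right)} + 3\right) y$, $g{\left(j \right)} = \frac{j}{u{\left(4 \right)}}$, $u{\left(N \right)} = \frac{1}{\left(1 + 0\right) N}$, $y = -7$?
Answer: $2683671$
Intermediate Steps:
$u{\left(N \right)} = \frac{1}{N}$ ($u{\left(N \right)} = \frac{1}{1 N} = 1 \frac{1}{N} = \frac{1}{N}$)
$g{\left(j \right)} = 4 j$ ($g{\left(j \right)} = \frac{j}{\frac{1}{4}} = j \frac{1}{\frac{1}{4}} = j 4 = 4 j$)
$R{\left(G \right)} = 7$ ($R{\left(G \right)} = \left(4 \left(-1\right) + 3\right) \left(-7\right) = \left(-4 + 3\right) \left(-7\right) = \left(-1\right) \left(-7\right) = 7$)
$2683664 + R{\left(239 \right)} = 2683664 + 7 = 2683671$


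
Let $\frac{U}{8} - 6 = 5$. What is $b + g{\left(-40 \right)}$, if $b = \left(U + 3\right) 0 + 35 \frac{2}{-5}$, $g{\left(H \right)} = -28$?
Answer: $-42$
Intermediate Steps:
$U = 88$ ($U = 48 + 8 \cdot 5 = 48 + 40 = 88$)
$b = -14$ ($b = \left(88 + 3\right) 0 + 35 \frac{2}{-5} = 91 \cdot 0 + 35 \cdot 2 \left(- \frac{1}{5}\right) = 0 + 35 \left(- \frac{2}{5}\right) = 0 - 14 = -14$)
$b + g{\left(-40 \right)} = -14 - 28 = -42$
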